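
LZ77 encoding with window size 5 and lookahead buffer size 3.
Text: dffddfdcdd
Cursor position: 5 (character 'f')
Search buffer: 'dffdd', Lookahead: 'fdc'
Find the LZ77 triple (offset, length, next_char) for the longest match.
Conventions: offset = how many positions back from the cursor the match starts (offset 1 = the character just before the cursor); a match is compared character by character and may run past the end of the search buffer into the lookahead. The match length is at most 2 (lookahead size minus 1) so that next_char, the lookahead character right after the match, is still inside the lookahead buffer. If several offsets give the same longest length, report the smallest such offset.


Try each offset into the search buffer:
  offset=1 (pos 4, char 'd'): match length 0
  offset=2 (pos 3, char 'd'): match length 0
  offset=3 (pos 2, char 'f'): match length 2
  offset=4 (pos 1, char 'f'): match length 1
  offset=5 (pos 0, char 'd'): match length 0
Longest match has length 2 at offset 3.
next_char = character at position 5 + 2 = 7 -> 'c'

Best match: offset=3, length=2 (matching 'fd' starting at position 2)
LZ77 triple: (3, 2, 'c')


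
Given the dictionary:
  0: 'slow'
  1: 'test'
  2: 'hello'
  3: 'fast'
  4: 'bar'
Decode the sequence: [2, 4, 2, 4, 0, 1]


Look up each index in the dictionary:
  2 -> 'hello'
  4 -> 'bar'
  2 -> 'hello'
  4 -> 'bar'
  0 -> 'slow'
  1 -> 'test'

Decoded: "hello bar hello bar slow test"


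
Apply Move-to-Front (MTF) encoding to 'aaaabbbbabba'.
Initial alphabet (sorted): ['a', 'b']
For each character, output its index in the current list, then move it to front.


MTF encoding:
'a': index 0 in ['a', 'b'] -> ['a', 'b']
'a': index 0 in ['a', 'b'] -> ['a', 'b']
'a': index 0 in ['a', 'b'] -> ['a', 'b']
'a': index 0 in ['a', 'b'] -> ['a', 'b']
'b': index 1 in ['a', 'b'] -> ['b', 'a']
'b': index 0 in ['b', 'a'] -> ['b', 'a']
'b': index 0 in ['b', 'a'] -> ['b', 'a']
'b': index 0 in ['b', 'a'] -> ['b', 'a']
'a': index 1 in ['b', 'a'] -> ['a', 'b']
'b': index 1 in ['a', 'b'] -> ['b', 'a']
'b': index 0 in ['b', 'a'] -> ['b', 'a']
'a': index 1 in ['b', 'a'] -> ['a', 'b']


Output: [0, 0, 0, 0, 1, 0, 0, 0, 1, 1, 0, 1]


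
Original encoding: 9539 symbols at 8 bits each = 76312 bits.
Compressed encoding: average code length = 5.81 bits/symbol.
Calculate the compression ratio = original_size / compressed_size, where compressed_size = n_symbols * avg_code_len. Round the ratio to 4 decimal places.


original_size = n_symbols * orig_bits = 9539 * 8 = 76312 bits
compressed_size = n_symbols * avg_code_len = 9539 * 5.81 = 55421.59 bits
ratio = original_size / compressed_size = 76312 / 55421.59 = 1.3769

Compression ratio = 1.3769


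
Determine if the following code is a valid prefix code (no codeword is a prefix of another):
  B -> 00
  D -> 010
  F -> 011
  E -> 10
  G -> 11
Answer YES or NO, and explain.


Checking each pair (does one codeword prefix another?):
  B='00' vs D='010': no prefix
  B='00' vs F='011': no prefix
  B='00' vs E='10': no prefix
  B='00' vs G='11': no prefix
  D='010' vs B='00': no prefix
  D='010' vs F='011': no prefix
  D='010' vs E='10': no prefix
  D='010' vs G='11': no prefix
  F='011' vs B='00': no prefix
  F='011' vs D='010': no prefix
  F='011' vs E='10': no prefix
  F='011' vs G='11': no prefix
  E='10' vs B='00': no prefix
  E='10' vs D='010': no prefix
  E='10' vs F='011': no prefix
  E='10' vs G='11': no prefix
  G='11' vs B='00': no prefix
  G='11' vs D='010': no prefix
  G='11' vs F='011': no prefix
  G='11' vs E='10': no prefix
No violation found over all pairs.

YES -- this is a valid prefix code. No codeword is a prefix of any other codeword.


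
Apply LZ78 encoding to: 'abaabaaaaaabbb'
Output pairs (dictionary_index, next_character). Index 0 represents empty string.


LZ78 encoding steps:
Dictionary: {0: ''}
Step 1: w='' (idx 0), next='a' -> output (0, 'a'), add 'a' as idx 1
Step 2: w='' (idx 0), next='b' -> output (0, 'b'), add 'b' as idx 2
Step 3: w='a' (idx 1), next='a' -> output (1, 'a'), add 'aa' as idx 3
Step 4: w='b' (idx 2), next='a' -> output (2, 'a'), add 'ba' as idx 4
Step 5: w='aa' (idx 3), next='a' -> output (3, 'a'), add 'aaa' as idx 5
Step 6: w='aa' (idx 3), next='b' -> output (3, 'b'), add 'aab' as idx 6
Step 7: w='b' (idx 2), next='b' -> output (2, 'b'), add 'bb' as idx 7


Encoded: [(0, 'a'), (0, 'b'), (1, 'a'), (2, 'a'), (3, 'a'), (3, 'b'), (2, 'b')]


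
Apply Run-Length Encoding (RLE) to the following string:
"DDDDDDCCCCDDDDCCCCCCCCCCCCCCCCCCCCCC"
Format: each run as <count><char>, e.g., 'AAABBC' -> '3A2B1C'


Scanning runs left to right:
  i=0: run of 'D' x 6 -> '6D'
  i=6: run of 'C' x 4 -> '4C'
  i=10: run of 'D' x 4 -> '4D'
  i=14: run of 'C' x 22 -> '22C'

RLE = 6D4C4D22C


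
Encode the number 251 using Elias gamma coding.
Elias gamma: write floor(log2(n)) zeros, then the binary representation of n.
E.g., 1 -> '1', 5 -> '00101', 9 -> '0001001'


num_bits = floor(log2(251)) + 1 = 8
leading_zeros = num_bits - 1 = 7
binary(251) = 11111011

Elias gamma(251) = '0000000' + '11111011' = 000000011111011 (15 bits)


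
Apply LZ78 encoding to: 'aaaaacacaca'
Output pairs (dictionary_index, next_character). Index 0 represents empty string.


LZ78 encoding steps:
Dictionary: {0: ''}
Step 1: w='' (idx 0), next='a' -> output (0, 'a'), add 'a' as idx 1
Step 2: w='a' (idx 1), next='a' -> output (1, 'a'), add 'aa' as idx 2
Step 3: w='aa' (idx 2), next='c' -> output (2, 'c'), add 'aac' as idx 3
Step 4: w='a' (idx 1), next='c' -> output (1, 'c'), add 'ac' as idx 4
Step 5: w='ac' (idx 4), next='a' -> output (4, 'a'), add 'aca' as idx 5


Encoded: [(0, 'a'), (1, 'a'), (2, 'c'), (1, 'c'), (4, 'a')]


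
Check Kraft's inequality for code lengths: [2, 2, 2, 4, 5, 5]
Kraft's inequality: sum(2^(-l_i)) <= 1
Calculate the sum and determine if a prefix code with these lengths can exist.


Sum = 2^(-2) + 2^(-2) + 2^(-2) + 2^(-4) + 2^(-5) + 2^(-5)
    = 0.25 + 0.25 + 0.25 + 0.0625 + 0.03125 + 0.03125
    = 28/32 = 0.875
Since 0.875 <= 1, Kraft's inequality IS satisfied.
A prefix code with these lengths CAN exist.

Kraft sum = 0.875. Satisfied.


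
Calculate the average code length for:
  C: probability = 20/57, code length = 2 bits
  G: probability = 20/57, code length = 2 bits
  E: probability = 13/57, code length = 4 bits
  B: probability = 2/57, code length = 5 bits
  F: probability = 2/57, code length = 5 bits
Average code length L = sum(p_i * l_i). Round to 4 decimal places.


Weighted contributions p_i * l_i:
  C: (20/57) * 2 = 40/57
  G: (20/57) * 2 = 40/57
  E: (13/57) * 4 = 52/57
  B: (2/57) * 5 = 10/57
  F: (2/57) * 5 = 10/57
Sum = (40 + 40 + 52 + 10 + 10)/57 = 152/57

L = 152/57 = 2.6667 bits/symbol


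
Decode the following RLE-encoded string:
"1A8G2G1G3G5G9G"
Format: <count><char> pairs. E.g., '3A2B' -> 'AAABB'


Expanding each <count><char> pair:
  1A -> 'A'
  8G -> 'GGGGGGGG'
  2G -> 'GG'
  1G -> 'G'
  3G -> 'GGG'
  5G -> 'GGGGG'
  9G -> 'GGGGGGGGG'

Decoded = AGGGGGGGGGGGGGGGGGGGGGGGGGGGG


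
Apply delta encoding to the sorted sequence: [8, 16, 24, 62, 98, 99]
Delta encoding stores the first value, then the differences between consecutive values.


First value: 8
Deltas:
  16 - 8 = 8
  24 - 16 = 8
  62 - 24 = 38
  98 - 62 = 36
  99 - 98 = 1


Delta encoded: [8, 8, 8, 38, 36, 1]


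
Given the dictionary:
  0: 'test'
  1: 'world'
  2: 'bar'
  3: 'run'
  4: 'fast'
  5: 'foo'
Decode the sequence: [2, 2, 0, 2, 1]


Look up each index in the dictionary:
  2 -> 'bar'
  2 -> 'bar'
  0 -> 'test'
  2 -> 'bar'
  1 -> 'world'

Decoded: "bar bar test bar world"


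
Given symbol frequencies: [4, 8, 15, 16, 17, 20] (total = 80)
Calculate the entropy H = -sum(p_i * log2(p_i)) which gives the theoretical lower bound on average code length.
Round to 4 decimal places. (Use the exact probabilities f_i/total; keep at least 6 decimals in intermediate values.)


Per-symbol terms -p_i * log2(p_i) with p_i = f_i/80:
  p = 4/80 = 0.050000: log2(p) = -4.321928, -p*log2(p) = 0.216096
  p = 8/80 = 0.100000: log2(p) = -3.321928, -p*log2(p) = 0.332193
  p = 15/80 = 0.187500: log2(p) = -2.415037, -p*log2(p) = 0.452820
  p = 16/80 = 0.200000: log2(p) = -2.321928, -p*log2(p) = 0.464386
  p = 17/80 = 0.212500: log2(p) = -2.234465, -p*log2(p) = 0.474824
  p = 20/80 = 0.250000: log2(p) = -2.000000, -p*log2(p) = 0.500000
H = 0.216096 + 0.332193 + 0.452820 + 0.464386 + 0.474824 + 0.500000 = 2.440319

H = 2.4403 bits/symbol


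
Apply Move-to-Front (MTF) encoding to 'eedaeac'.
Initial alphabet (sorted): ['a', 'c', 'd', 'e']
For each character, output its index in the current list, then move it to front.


MTF encoding:
'e': index 3 in ['a', 'c', 'd', 'e'] -> ['e', 'a', 'c', 'd']
'e': index 0 in ['e', 'a', 'c', 'd'] -> ['e', 'a', 'c', 'd']
'd': index 3 in ['e', 'a', 'c', 'd'] -> ['d', 'e', 'a', 'c']
'a': index 2 in ['d', 'e', 'a', 'c'] -> ['a', 'd', 'e', 'c']
'e': index 2 in ['a', 'd', 'e', 'c'] -> ['e', 'a', 'd', 'c']
'a': index 1 in ['e', 'a', 'd', 'c'] -> ['a', 'e', 'd', 'c']
'c': index 3 in ['a', 'e', 'd', 'c'] -> ['c', 'a', 'e', 'd']


Output: [3, 0, 3, 2, 2, 1, 3]


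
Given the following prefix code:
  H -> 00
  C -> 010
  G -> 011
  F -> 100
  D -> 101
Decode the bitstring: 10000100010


Decoding step by step:
Bits 100 -> F
Bits 00 -> H
Bits 100 -> F
Bits 010 -> C


Decoded message: FHFC


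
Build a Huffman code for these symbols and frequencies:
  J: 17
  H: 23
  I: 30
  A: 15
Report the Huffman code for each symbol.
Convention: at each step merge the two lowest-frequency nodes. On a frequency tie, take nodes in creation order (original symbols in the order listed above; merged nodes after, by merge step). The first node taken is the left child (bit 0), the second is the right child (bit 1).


Huffman tree construction:
Step 1: Merge A(15) + J(17) = 32
Step 2: Merge H(23) + I(30) = 53
Step 3: Merge (A+J)(32) + (H+I)(53) = 85
Read each symbol's code off the tree from the root (left child = 0, right child = 1).

Codes:
  J: 01 (length 2)
  H: 10 (length 2)
  I: 11 (length 2)
  A: 00 (length 2)
Average code length: 170/85 = 2.0000 bits/symbol


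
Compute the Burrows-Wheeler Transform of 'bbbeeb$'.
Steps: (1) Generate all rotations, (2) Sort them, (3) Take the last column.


Rotations (sorted):
  0: $bbbeeb -> last char: b
  1: b$bbbee -> last char: e
  2: bbbeeb$ -> last char: $
  3: bbeeb$b -> last char: b
  4: beeb$bb -> last char: b
  5: eb$bbbe -> last char: e
  6: eeb$bbb -> last char: b


BWT = be$bbeb


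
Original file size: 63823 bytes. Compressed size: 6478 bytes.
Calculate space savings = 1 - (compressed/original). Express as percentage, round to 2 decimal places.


ratio = compressed/original = 6478/63823 = 0.101499
savings = 1 - ratio = 1 - 0.101499 = 0.898501
as a percentage: 0.898501 * 100 = 89.85%

Space savings = 1 - 6478/63823 = 89.85%


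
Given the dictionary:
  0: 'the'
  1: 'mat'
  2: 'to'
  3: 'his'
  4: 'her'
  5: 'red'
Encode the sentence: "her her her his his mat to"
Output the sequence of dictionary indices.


Look up each word in the dictionary:
  'her' -> 4
  'her' -> 4
  'her' -> 4
  'his' -> 3
  'his' -> 3
  'mat' -> 1
  'to' -> 2

Encoded: [4, 4, 4, 3, 3, 1, 2]


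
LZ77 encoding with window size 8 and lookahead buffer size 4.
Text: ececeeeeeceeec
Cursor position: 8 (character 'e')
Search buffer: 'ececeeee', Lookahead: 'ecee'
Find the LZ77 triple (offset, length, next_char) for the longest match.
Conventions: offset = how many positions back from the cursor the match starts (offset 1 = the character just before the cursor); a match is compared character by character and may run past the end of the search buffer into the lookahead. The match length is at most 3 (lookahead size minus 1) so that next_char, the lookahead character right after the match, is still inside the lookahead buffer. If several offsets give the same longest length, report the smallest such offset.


Try each offset into the search buffer:
  offset=1 (pos 7, char 'e'): match length 1
  offset=2 (pos 6, char 'e'): match length 1
  offset=3 (pos 5, char 'e'): match length 1
  offset=4 (pos 4, char 'e'): match length 1
  offset=5 (pos 3, char 'c'): match length 0
  offset=6 (pos 2, char 'e'): match length 3
  offset=7 (pos 1, char 'c'): match length 0
  offset=8 (pos 0, char 'e'): match length 3
Longest match has length 3, found at offsets 6, 8; take the smallest, offset 6.
next_char = character at position 8 + 3 = 11 -> 'e'

Best match: offset=6, length=3 (matching 'ece' starting at position 2)
LZ77 triple: (6, 3, 'e')


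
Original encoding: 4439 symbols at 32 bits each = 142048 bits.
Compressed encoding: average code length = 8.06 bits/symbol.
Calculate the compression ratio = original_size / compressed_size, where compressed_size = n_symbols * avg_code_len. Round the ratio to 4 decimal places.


original_size = n_symbols * orig_bits = 4439 * 32 = 142048 bits
compressed_size = n_symbols * avg_code_len = 4439 * 8.06 = 35778.34 bits
ratio = original_size / compressed_size = 142048 / 35778.34 = 3.9702

Compression ratio = 3.9702


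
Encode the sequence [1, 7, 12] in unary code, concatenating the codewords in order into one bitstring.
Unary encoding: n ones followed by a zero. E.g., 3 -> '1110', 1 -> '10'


Encode each number as n ones followed by a terminating 0:
  1 -> 10 (2 bits)
  7 -> 11111110 (8 bits)
  12 -> 1111111111110 (13 bits)
Total length = 2 + 8 + 13 = 23 bits.

Unary([1, 7, 12]) = 10111111101111111111110 (23 bits)


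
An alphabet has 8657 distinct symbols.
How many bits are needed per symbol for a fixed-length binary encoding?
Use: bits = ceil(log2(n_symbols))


log2(8657) = 13.0797
Bracket: 2^13 = 8192 < 8657 <= 2^14 = 16384
So ceil(log2(8657)) = 14

bits = ceil(log2(8657)) = ceil(13.0797) = 14 bits


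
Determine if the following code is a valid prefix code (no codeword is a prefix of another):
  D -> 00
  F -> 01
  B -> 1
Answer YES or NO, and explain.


Checking each pair (does one codeword prefix another?):
  D='00' vs F='01': no prefix
  D='00' vs B='1': no prefix
  F='01' vs D='00': no prefix
  F='01' vs B='1': no prefix
  B='1' vs D='00': no prefix
  B='1' vs F='01': no prefix
No violation found over all pairs.

YES -- this is a valid prefix code. No codeword is a prefix of any other codeword.


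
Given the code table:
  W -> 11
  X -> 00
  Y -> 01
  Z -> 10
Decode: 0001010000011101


Decoding:
00 -> X
01 -> Y
01 -> Y
00 -> X
00 -> X
01 -> Y
11 -> W
01 -> Y


Result: XYYXXYWY


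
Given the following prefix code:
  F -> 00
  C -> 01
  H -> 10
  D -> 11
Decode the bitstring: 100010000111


Decoding step by step:
Bits 10 -> H
Bits 00 -> F
Bits 10 -> H
Bits 00 -> F
Bits 01 -> C
Bits 11 -> D


Decoded message: HFHFCD


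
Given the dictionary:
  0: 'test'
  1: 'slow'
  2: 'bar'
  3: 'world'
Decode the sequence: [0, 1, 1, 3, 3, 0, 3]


Look up each index in the dictionary:
  0 -> 'test'
  1 -> 'slow'
  1 -> 'slow'
  3 -> 'world'
  3 -> 'world'
  0 -> 'test'
  3 -> 'world'

Decoded: "test slow slow world world test world"


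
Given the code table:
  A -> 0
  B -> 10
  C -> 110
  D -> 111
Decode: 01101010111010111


Decoding:
0 -> A
110 -> C
10 -> B
10 -> B
111 -> D
0 -> A
10 -> B
111 -> D


Result: ACBBDABD


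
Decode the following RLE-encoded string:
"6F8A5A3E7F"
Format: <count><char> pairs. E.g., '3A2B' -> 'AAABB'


Expanding each <count><char> pair:
  6F -> 'FFFFFF'
  8A -> 'AAAAAAAA'
  5A -> 'AAAAA'
  3E -> 'EEE'
  7F -> 'FFFFFFF'

Decoded = FFFFFFAAAAAAAAAAAAAEEEFFFFFFF


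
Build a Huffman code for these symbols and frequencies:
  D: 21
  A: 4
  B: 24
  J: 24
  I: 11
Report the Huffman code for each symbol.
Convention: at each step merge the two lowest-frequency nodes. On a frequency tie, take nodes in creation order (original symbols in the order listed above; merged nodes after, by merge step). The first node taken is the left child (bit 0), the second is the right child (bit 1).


Huffman tree construction:
Step 1: Merge A(4) + I(11) = 15
Step 2: Merge (A+I)(15) + D(21) = 36
Step 3: Merge B(24) + J(24) = 48
Step 4: Merge ((A+I)+D)(36) + (B+J)(48) = 84
Read each symbol's code off the tree from the root (left child = 0, right child = 1).

Codes:
  D: 01 (length 2)
  A: 000 (length 3)
  B: 10 (length 2)
  J: 11 (length 2)
  I: 001 (length 3)
Average code length: 183/84 = 2.1786 bits/symbol


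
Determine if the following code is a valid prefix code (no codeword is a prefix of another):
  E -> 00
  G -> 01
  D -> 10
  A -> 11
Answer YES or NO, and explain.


Checking each pair (does one codeword prefix another?):
  E='00' vs G='01': no prefix
  E='00' vs D='10': no prefix
  E='00' vs A='11': no prefix
  G='01' vs E='00': no prefix
  G='01' vs D='10': no prefix
  G='01' vs A='11': no prefix
  D='10' vs E='00': no prefix
  D='10' vs G='01': no prefix
  D='10' vs A='11': no prefix
  A='11' vs E='00': no prefix
  A='11' vs G='01': no prefix
  A='11' vs D='10': no prefix
No violation found over all pairs.

YES -- this is a valid prefix code. No codeword is a prefix of any other codeword.


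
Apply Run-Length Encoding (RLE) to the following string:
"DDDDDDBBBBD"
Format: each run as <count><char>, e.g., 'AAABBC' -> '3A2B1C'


Scanning runs left to right:
  i=0: run of 'D' x 6 -> '6D'
  i=6: run of 'B' x 4 -> '4B'
  i=10: run of 'D' x 1 -> '1D'

RLE = 6D4B1D


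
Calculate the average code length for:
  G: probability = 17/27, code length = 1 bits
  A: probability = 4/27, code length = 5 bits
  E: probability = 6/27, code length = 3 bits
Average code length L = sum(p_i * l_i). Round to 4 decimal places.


Weighted contributions p_i * l_i:
  G: (17/27) * 1 = 17/27
  A: (4/27) * 5 = 20/27
  E: (6/27) * 3 = 18/27
Sum = (17 + 20 + 18)/27 = 55/27

L = 55/27 = 2.0370 bits/symbol


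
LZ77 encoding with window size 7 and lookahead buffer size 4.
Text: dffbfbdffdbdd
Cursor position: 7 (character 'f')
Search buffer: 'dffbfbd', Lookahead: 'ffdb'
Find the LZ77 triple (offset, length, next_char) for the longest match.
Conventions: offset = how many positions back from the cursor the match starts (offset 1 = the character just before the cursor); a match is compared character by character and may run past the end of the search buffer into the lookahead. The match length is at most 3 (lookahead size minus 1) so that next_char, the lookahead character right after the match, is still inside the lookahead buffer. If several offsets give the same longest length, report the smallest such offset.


Try each offset into the search buffer:
  offset=1 (pos 6, char 'd'): match length 0
  offset=2 (pos 5, char 'b'): match length 0
  offset=3 (pos 4, char 'f'): match length 1
  offset=4 (pos 3, char 'b'): match length 0
  offset=5 (pos 2, char 'f'): match length 1
  offset=6 (pos 1, char 'f'): match length 2
  offset=7 (pos 0, char 'd'): match length 0
Longest match has length 2 at offset 6.
next_char = character at position 7 + 2 = 9 -> 'd'

Best match: offset=6, length=2 (matching 'ff' starting at position 1)
LZ77 triple: (6, 2, 'd')


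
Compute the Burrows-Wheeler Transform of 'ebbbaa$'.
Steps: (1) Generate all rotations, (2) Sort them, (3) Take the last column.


Rotations (sorted):
  0: $ebbbaa -> last char: a
  1: a$ebbba -> last char: a
  2: aa$ebbb -> last char: b
  3: baa$ebb -> last char: b
  4: bbaa$eb -> last char: b
  5: bbbaa$e -> last char: e
  6: ebbbaa$ -> last char: $


BWT = aabbbe$


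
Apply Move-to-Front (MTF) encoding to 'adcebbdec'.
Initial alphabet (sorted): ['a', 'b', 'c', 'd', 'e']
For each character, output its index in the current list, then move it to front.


MTF encoding:
'a': index 0 in ['a', 'b', 'c', 'd', 'e'] -> ['a', 'b', 'c', 'd', 'e']
'd': index 3 in ['a', 'b', 'c', 'd', 'e'] -> ['d', 'a', 'b', 'c', 'e']
'c': index 3 in ['d', 'a', 'b', 'c', 'e'] -> ['c', 'd', 'a', 'b', 'e']
'e': index 4 in ['c', 'd', 'a', 'b', 'e'] -> ['e', 'c', 'd', 'a', 'b']
'b': index 4 in ['e', 'c', 'd', 'a', 'b'] -> ['b', 'e', 'c', 'd', 'a']
'b': index 0 in ['b', 'e', 'c', 'd', 'a'] -> ['b', 'e', 'c', 'd', 'a']
'd': index 3 in ['b', 'e', 'c', 'd', 'a'] -> ['d', 'b', 'e', 'c', 'a']
'e': index 2 in ['d', 'b', 'e', 'c', 'a'] -> ['e', 'd', 'b', 'c', 'a']
'c': index 3 in ['e', 'd', 'b', 'c', 'a'] -> ['c', 'e', 'd', 'b', 'a']


Output: [0, 3, 3, 4, 4, 0, 3, 2, 3]


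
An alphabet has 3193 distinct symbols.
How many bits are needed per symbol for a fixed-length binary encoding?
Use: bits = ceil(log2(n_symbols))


log2(3193) = 11.6407
Bracket: 2^11 = 2048 < 3193 <= 2^12 = 4096
So ceil(log2(3193)) = 12

bits = ceil(log2(3193)) = ceil(11.6407) = 12 bits


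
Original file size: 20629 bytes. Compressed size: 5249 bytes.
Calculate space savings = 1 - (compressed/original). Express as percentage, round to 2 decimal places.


ratio = compressed/original = 5249/20629 = 0.254448
savings = 1 - ratio = 1 - 0.254448 = 0.745552
as a percentage: 0.745552 * 100 = 74.56%

Space savings = 1 - 5249/20629 = 74.56%


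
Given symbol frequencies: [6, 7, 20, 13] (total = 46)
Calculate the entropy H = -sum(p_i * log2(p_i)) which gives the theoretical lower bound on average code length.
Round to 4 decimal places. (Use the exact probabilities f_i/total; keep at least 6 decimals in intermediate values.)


Per-symbol terms -p_i * log2(p_i) with p_i = f_i/46:
  p = 6/46 = 0.130435: log2(p) = -2.938599, -p*log2(p) = 0.383296
  p = 7/46 = 0.152174: log2(p) = -2.716207, -p*log2(p) = 0.413336
  p = 20/46 = 0.434783: log2(p) = -1.201634, -p*log2(p) = 0.522450
  p = 13/46 = 0.282609: log2(p) = -1.823122, -p*log2(p) = 0.515230
H = 0.383296 + 0.413336 + 0.522450 + 0.515230 = 1.834312

H = 1.8343 bits/symbol


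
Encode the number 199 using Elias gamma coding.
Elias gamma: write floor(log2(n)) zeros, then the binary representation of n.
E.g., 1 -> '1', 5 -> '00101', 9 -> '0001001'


num_bits = floor(log2(199)) + 1 = 8
leading_zeros = num_bits - 1 = 7
binary(199) = 11000111

Elias gamma(199) = '0000000' + '11000111' = 000000011000111 (15 bits)


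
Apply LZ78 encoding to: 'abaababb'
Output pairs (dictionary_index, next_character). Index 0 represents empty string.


LZ78 encoding steps:
Dictionary: {0: ''}
Step 1: w='' (idx 0), next='a' -> output (0, 'a'), add 'a' as idx 1
Step 2: w='' (idx 0), next='b' -> output (0, 'b'), add 'b' as idx 2
Step 3: w='a' (idx 1), next='a' -> output (1, 'a'), add 'aa' as idx 3
Step 4: w='b' (idx 2), next='a' -> output (2, 'a'), add 'ba' as idx 4
Step 5: w='b' (idx 2), next='b' -> output (2, 'b'), add 'bb' as idx 5


Encoded: [(0, 'a'), (0, 'b'), (1, 'a'), (2, 'a'), (2, 'b')]


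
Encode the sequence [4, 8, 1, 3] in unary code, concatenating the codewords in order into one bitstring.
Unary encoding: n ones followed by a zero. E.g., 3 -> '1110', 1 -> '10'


Encode each number as n ones followed by a terminating 0:
  4 -> 11110 (5 bits)
  8 -> 111111110 (9 bits)
  1 -> 10 (2 bits)
  3 -> 1110 (4 bits)
Total length = 5 + 9 + 2 + 4 = 20 bits.

Unary([4, 8, 1, 3]) = 11110111111110101110 (20 bits)


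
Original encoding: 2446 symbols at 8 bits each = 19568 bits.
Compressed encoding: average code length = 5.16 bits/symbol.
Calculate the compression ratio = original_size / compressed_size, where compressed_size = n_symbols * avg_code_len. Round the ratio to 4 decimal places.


original_size = n_symbols * orig_bits = 2446 * 8 = 19568 bits
compressed_size = n_symbols * avg_code_len = 2446 * 5.16 = 12621.36 bits
ratio = original_size / compressed_size = 19568 / 12621.36 = 1.5504

Compression ratio = 1.5504


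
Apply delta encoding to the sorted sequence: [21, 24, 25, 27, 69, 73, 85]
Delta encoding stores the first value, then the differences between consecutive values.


First value: 21
Deltas:
  24 - 21 = 3
  25 - 24 = 1
  27 - 25 = 2
  69 - 27 = 42
  73 - 69 = 4
  85 - 73 = 12


Delta encoded: [21, 3, 1, 2, 42, 4, 12]


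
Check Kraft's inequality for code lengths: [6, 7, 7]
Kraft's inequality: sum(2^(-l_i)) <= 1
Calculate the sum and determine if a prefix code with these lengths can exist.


Sum = 2^(-6) + 2^(-7) + 2^(-7)
    = 0.015625 + 0.0078125 + 0.0078125
    = 4/128 = 0.03125
Since 0.03125 <= 1, Kraft's inequality IS satisfied.
A prefix code with these lengths CAN exist.

Kraft sum = 0.03125. Satisfied.


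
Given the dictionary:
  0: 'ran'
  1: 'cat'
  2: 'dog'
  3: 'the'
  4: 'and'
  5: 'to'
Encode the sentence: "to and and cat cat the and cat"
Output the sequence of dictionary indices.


Look up each word in the dictionary:
  'to' -> 5
  'and' -> 4
  'and' -> 4
  'cat' -> 1
  'cat' -> 1
  'the' -> 3
  'and' -> 4
  'cat' -> 1

Encoded: [5, 4, 4, 1, 1, 3, 4, 1]


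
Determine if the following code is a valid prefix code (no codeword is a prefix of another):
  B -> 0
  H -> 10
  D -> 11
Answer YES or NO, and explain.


Checking each pair (does one codeword prefix another?):
  B='0' vs H='10': no prefix
  B='0' vs D='11': no prefix
  H='10' vs B='0': no prefix
  H='10' vs D='11': no prefix
  D='11' vs B='0': no prefix
  D='11' vs H='10': no prefix
No violation found over all pairs.

YES -- this is a valid prefix code. No codeword is a prefix of any other codeword.


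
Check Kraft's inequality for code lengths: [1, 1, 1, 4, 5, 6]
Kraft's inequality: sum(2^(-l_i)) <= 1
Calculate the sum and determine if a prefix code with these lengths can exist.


Sum = 2^(-1) + 2^(-1) + 2^(-1) + 2^(-4) + 2^(-5) + 2^(-6)
    = 0.5 + 0.5 + 0.5 + 0.0625 + 0.03125 + 0.015625
    = 103/64 = 1.609375
Since 1.609375 > 1, Kraft's inequality is NOT satisfied.
A prefix code with these lengths CANNOT exist.

Kraft sum = 1.609375. Not satisfied.


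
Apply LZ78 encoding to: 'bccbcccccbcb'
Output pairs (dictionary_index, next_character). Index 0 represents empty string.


LZ78 encoding steps:
Dictionary: {0: ''}
Step 1: w='' (idx 0), next='b' -> output (0, 'b'), add 'b' as idx 1
Step 2: w='' (idx 0), next='c' -> output (0, 'c'), add 'c' as idx 2
Step 3: w='c' (idx 2), next='b' -> output (2, 'b'), add 'cb' as idx 3
Step 4: w='c' (idx 2), next='c' -> output (2, 'c'), add 'cc' as idx 4
Step 5: w='cc' (idx 4), next='c' -> output (4, 'c'), add 'ccc' as idx 5
Step 6: w='b' (idx 1), next='c' -> output (1, 'c'), add 'bc' as idx 6
Step 7: w='b' (idx 1), end of input -> output (1, '')


Encoded: [(0, 'b'), (0, 'c'), (2, 'b'), (2, 'c'), (4, 'c'), (1, 'c'), (1, '')]


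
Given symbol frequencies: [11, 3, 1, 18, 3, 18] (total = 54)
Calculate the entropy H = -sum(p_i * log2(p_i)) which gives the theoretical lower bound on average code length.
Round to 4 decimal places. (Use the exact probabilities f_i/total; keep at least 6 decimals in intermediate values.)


Per-symbol terms -p_i * log2(p_i) with p_i = f_i/54:
  p = 11/54 = 0.203704: log2(p) = -2.295456, -p*log2(p) = 0.467593
  p = 3/54 = 0.055556: log2(p) = -4.169925, -p*log2(p) = 0.231663
  p = 1/54 = 0.018519: log2(p) = -5.754888, -p*log2(p) = 0.106572
  p = 18/54 = 0.333333: log2(p) = -1.584963, -p*log2(p) = 0.528321
  p = 3/54 = 0.055556: log2(p) = -4.169925, -p*log2(p) = 0.231663
  p = 18/54 = 0.333333: log2(p) = -1.584963, -p*log2(p) = 0.528321
H = 0.467593 + 0.231663 + 0.106572 + 0.528321 + 0.231663 + 0.528321 = 2.094133

H = 2.0941 bits/symbol


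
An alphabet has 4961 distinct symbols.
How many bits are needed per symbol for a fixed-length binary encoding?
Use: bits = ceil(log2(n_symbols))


log2(4961) = 12.2764
Bracket: 2^12 = 4096 < 4961 <= 2^13 = 8192
So ceil(log2(4961)) = 13

bits = ceil(log2(4961)) = ceil(12.2764) = 13 bits


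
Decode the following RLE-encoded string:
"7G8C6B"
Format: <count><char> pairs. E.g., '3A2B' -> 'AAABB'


Expanding each <count><char> pair:
  7G -> 'GGGGGGG'
  8C -> 'CCCCCCCC'
  6B -> 'BBBBBB'

Decoded = GGGGGGGCCCCCCCCBBBBBB


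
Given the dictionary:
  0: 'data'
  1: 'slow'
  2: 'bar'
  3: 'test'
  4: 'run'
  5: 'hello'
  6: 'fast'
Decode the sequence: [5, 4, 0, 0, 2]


Look up each index in the dictionary:
  5 -> 'hello'
  4 -> 'run'
  0 -> 'data'
  0 -> 'data'
  2 -> 'bar'

Decoded: "hello run data data bar"


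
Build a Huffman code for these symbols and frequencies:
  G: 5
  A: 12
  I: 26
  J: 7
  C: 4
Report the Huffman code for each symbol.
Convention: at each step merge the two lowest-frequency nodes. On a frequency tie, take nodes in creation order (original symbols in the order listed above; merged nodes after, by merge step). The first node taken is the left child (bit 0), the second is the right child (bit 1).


Huffman tree construction:
Step 1: Merge C(4) + G(5) = 9
Step 2: Merge J(7) + (C+G)(9) = 16
Step 3: Merge A(12) + (J+(C+G))(16) = 28
Step 4: Merge I(26) + (A+(J+(C+G)))(28) = 54
Read each symbol's code off the tree from the root (left child = 0, right child = 1).

Codes:
  G: 1111 (length 4)
  A: 10 (length 2)
  I: 0 (length 1)
  J: 110 (length 3)
  C: 1110 (length 4)
Average code length: 107/54 = 1.9815 bits/symbol


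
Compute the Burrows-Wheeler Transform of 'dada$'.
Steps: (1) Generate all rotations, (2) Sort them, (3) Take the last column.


Rotations (sorted):
  0: $dada -> last char: a
  1: a$dad -> last char: d
  2: ada$d -> last char: d
  3: da$da -> last char: a
  4: dada$ -> last char: $


BWT = adda$


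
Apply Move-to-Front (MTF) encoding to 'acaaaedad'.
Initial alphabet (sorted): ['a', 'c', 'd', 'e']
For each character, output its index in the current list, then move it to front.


MTF encoding:
'a': index 0 in ['a', 'c', 'd', 'e'] -> ['a', 'c', 'd', 'e']
'c': index 1 in ['a', 'c', 'd', 'e'] -> ['c', 'a', 'd', 'e']
'a': index 1 in ['c', 'a', 'd', 'e'] -> ['a', 'c', 'd', 'e']
'a': index 0 in ['a', 'c', 'd', 'e'] -> ['a', 'c', 'd', 'e']
'a': index 0 in ['a', 'c', 'd', 'e'] -> ['a', 'c', 'd', 'e']
'e': index 3 in ['a', 'c', 'd', 'e'] -> ['e', 'a', 'c', 'd']
'd': index 3 in ['e', 'a', 'c', 'd'] -> ['d', 'e', 'a', 'c']
'a': index 2 in ['d', 'e', 'a', 'c'] -> ['a', 'd', 'e', 'c']
'd': index 1 in ['a', 'd', 'e', 'c'] -> ['d', 'a', 'e', 'c']


Output: [0, 1, 1, 0, 0, 3, 3, 2, 1]


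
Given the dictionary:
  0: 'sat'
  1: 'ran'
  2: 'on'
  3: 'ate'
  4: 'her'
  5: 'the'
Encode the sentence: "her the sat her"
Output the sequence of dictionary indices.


Look up each word in the dictionary:
  'her' -> 4
  'the' -> 5
  'sat' -> 0
  'her' -> 4

Encoded: [4, 5, 0, 4]


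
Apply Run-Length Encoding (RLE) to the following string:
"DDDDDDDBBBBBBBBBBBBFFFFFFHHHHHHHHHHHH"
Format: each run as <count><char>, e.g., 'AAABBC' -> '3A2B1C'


Scanning runs left to right:
  i=0: run of 'D' x 7 -> '7D'
  i=7: run of 'B' x 12 -> '12B'
  i=19: run of 'F' x 6 -> '6F'
  i=25: run of 'H' x 12 -> '12H'

RLE = 7D12B6F12H


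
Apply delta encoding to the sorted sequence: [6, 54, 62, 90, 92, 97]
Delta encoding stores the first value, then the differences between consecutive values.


First value: 6
Deltas:
  54 - 6 = 48
  62 - 54 = 8
  90 - 62 = 28
  92 - 90 = 2
  97 - 92 = 5


Delta encoded: [6, 48, 8, 28, 2, 5]


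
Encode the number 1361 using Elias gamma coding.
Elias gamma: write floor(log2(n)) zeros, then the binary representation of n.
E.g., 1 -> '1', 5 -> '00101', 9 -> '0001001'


num_bits = floor(log2(1361)) + 1 = 11
leading_zeros = num_bits - 1 = 10
binary(1361) = 10101010001

Elias gamma(1361) = '0000000000' + '10101010001' = 000000000010101010001 (21 bits)


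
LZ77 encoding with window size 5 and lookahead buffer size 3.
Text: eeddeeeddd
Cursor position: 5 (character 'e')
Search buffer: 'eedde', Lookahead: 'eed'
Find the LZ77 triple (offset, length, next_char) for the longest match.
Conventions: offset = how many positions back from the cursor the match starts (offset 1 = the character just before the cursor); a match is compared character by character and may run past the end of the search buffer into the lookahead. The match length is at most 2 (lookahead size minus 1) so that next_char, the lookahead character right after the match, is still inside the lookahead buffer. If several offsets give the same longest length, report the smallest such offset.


Try each offset into the search buffer:
  offset=1 (pos 4, char 'e'): match length 2
  offset=2 (pos 3, char 'd'): match length 0
  offset=3 (pos 2, char 'd'): match length 0
  offset=4 (pos 1, char 'e'): match length 1
  offset=5 (pos 0, char 'e'): match length 2
Longest match has length 2, found at offsets 1, 5; take the smallest, offset 1.
next_char = character at position 5 + 2 = 7 -> 'd'

Best match: offset=1, length=2 (matching 'ee' starting at position 4)
LZ77 triple: (1, 2, 'd')


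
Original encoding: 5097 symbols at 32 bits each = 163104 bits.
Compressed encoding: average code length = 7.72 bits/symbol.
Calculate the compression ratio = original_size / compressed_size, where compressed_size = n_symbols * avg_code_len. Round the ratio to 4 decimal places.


original_size = n_symbols * orig_bits = 5097 * 32 = 163104 bits
compressed_size = n_symbols * avg_code_len = 5097 * 7.72 = 39348.84 bits
ratio = original_size / compressed_size = 163104 / 39348.84 = 4.1451

Compression ratio = 4.1451


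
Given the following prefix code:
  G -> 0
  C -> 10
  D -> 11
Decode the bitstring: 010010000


Decoding step by step:
Bits 0 -> G
Bits 10 -> C
Bits 0 -> G
Bits 10 -> C
Bits 0 -> G
Bits 0 -> G
Bits 0 -> G


Decoded message: GCGCGGG


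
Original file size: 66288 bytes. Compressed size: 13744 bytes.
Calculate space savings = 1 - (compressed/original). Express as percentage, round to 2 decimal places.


ratio = compressed/original = 13744/66288 = 0.207338
savings = 1 - ratio = 1 - 0.207338 = 0.792662
as a percentage: 0.792662 * 100 = 79.27%

Space savings = 1 - 13744/66288 = 79.27%


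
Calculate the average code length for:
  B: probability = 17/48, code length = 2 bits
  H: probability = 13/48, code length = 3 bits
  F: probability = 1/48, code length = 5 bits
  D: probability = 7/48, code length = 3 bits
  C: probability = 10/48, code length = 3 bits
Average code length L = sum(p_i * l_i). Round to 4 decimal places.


Weighted contributions p_i * l_i:
  B: (17/48) * 2 = 34/48
  H: (13/48) * 3 = 39/48
  F: (1/48) * 5 = 5/48
  D: (7/48) * 3 = 21/48
  C: (10/48) * 3 = 30/48
Sum = (34 + 39 + 5 + 21 + 30)/48 = 129/48

L = 129/48 = 2.6875 bits/symbol


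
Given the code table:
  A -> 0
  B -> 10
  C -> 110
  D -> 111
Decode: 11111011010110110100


Decoding:
111 -> D
110 -> C
110 -> C
10 -> B
110 -> C
110 -> C
10 -> B
0 -> A


Result: DCCBCCBA


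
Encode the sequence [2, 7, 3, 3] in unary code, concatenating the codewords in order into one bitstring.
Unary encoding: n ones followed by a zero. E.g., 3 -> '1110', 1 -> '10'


Encode each number as n ones followed by a terminating 0:
  2 -> 110 (3 bits)
  7 -> 11111110 (8 bits)
  3 -> 1110 (4 bits)
  3 -> 1110 (4 bits)
Total length = 3 + 8 + 4 + 4 = 19 bits.

Unary([2, 7, 3, 3]) = 1101111111011101110 (19 bits)


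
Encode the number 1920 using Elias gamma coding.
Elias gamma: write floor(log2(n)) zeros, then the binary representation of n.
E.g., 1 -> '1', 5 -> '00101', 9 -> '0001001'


num_bits = floor(log2(1920)) + 1 = 11
leading_zeros = num_bits - 1 = 10
binary(1920) = 11110000000

Elias gamma(1920) = '0000000000' + '11110000000' = 000000000011110000000 (21 bits)


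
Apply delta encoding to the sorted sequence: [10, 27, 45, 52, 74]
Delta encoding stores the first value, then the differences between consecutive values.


First value: 10
Deltas:
  27 - 10 = 17
  45 - 27 = 18
  52 - 45 = 7
  74 - 52 = 22


Delta encoded: [10, 17, 18, 7, 22]


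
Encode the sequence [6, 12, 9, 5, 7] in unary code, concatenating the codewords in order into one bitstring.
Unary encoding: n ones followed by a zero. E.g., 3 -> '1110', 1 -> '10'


Encode each number as n ones followed by a terminating 0:
  6 -> 1111110 (7 bits)
  12 -> 1111111111110 (13 bits)
  9 -> 1111111110 (10 bits)
  5 -> 111110 (6 bits)
  7 -> 11111110 (8 bits)
Total length = 7 + 13 + 10 + 6 + 8 = 44 bits.

Unary([6, 12, 9, 5, 7]) = 11111101111111111110111111111011111011111110 (44 bits)


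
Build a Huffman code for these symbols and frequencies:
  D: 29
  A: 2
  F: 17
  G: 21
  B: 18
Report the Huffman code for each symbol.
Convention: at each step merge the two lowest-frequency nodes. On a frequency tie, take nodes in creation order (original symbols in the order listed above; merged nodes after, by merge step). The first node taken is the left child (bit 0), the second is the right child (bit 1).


Huffman tree construction:
Step 1: Merge A(2) + F(17) = 19
Step 2: Merge B(18) + (A+F)(19) = 37
Step 3: Merge G(21) + D(29) = 50
Step 4: Merge (B+(A+F))(37) + (G+D)(50) = 87
Read each symbol's code off the tree from the root (left child = 0, right child = 1).

Codes:
  D: 11 (length 2)
  A: 010 (length 3)
  F: 011 (length 3)
  G: 10 (length 2)
  B: 00 (length 2)
Average code length: 193/87 = 2.2184 bits/symbol


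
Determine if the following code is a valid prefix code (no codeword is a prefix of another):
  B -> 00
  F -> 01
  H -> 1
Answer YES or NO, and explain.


Checking each pair (does one codeword prefix another?):
  B='00' vs F='01': no prefix
  B='00' vs H='1': no prefix
  F='01' vs B='00': no prefix
  F='01' vs H='1': no prefix
  H='1' vs B='00': no prefix
  H='1' vs F='01': no prefix
No violation found over all pairs.

YES -- this is a valid prefix code. No codeword is a prefix of any other codeword.


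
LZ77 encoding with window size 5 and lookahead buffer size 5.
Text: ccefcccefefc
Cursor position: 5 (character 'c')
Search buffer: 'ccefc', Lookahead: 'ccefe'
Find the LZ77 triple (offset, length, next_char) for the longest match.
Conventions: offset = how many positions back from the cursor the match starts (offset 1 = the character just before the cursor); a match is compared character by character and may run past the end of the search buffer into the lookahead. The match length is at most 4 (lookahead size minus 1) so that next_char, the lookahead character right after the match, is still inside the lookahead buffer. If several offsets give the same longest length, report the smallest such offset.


Try each offset into the search buffer:
  offset=1 (pos 4, char 'c'): match length 2
  offset=2 (pos 3, char 'f'): match length 0
  offset=3 (pos 2, char 'e'): match length 0
  offset=4 (pos 1, char 'c'): match length 1
  offset=5 (pos 0, char 'c'): match length 4
Longest match has length 4 at offset 5.
next_char = character at position 5 + 4 = 9 -> 'e'

Best match: offset=5, length=4 (matching 'ccef' starting at position 0)
LZ77 triple: (5, 4, 'e')


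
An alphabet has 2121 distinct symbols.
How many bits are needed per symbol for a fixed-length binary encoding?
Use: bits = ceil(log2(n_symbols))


log2(2121) = 11.0505
Bracket: 2^11 = 2048 < 2121 <= 2^12 = 4096
So ceil(log2(2121)) = 12

bits = ceil(log2(2121)) = ceil(11.0505) = 12 bits


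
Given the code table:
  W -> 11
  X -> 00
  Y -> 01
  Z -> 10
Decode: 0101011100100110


Decoding:
01 -> Y
01 -> Y
01 -> Y
11 -> W
00 -> X
10 -> Z
01 -> Y
10 -> Z


Result: YYYWXZYZ


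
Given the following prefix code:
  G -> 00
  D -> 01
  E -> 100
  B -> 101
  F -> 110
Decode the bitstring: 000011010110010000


Decoding step by step:
Bits 00 -> G
Bits 00 -> G
Bits 110 -> F
Bits 101 -> B
Bits 100 -> E
Bits 100 -> E
Bits 00 -> G


Decoded message: GGFBEEG


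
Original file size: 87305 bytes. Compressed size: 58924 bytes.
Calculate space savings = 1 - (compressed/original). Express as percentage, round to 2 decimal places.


ratio = compressed/original = 58924/87305 = 0.674921
savings = 1 - ratio = 1 - 0.674921 = 0.325079
as a percentage: 0.325079 * 100 = 32.51%

Space savings = 1 - 58924/87305 = 32.51%


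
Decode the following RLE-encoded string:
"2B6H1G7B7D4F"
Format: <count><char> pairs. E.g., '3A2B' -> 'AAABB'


Expanding each <count><char> pair:
  2B -> 'BB'
  6H -> 'HHHHHH'
  1G -> 'G'
  7B -> 'BBBBBBB'
  7D -> 'DDDDDDD'
  4F -> 'FFFF'

Decoded = BBHHHHHHGBBBBBBBDDDDDDDFFFF


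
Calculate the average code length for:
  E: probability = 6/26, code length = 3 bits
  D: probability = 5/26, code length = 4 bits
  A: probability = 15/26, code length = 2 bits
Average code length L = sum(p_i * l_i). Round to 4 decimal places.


Weighted contributions p_i * l_i:
  E: (6/26) * 3 = 18/26
  D: (5/26) * 4 = 20/26
  A: (15/26) * 2 = 30/26
Sum = (18 + 20 + 30)/26 = 68/26

L = 68/26 = 2.6154 bits/symbol
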